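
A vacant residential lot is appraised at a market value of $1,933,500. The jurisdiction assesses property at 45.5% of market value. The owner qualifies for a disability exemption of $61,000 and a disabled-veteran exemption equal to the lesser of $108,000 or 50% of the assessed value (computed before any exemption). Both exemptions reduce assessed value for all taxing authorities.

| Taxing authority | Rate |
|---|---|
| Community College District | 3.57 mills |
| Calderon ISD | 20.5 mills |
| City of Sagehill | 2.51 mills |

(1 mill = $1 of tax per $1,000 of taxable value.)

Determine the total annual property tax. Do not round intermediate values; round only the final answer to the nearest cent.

$18,891.54

Assessed value = $1,933,500 × 0.455 = $879,742.5
Disabled-veteran exemption = min($108,000, 50% × $879,742.5) = min($108,000, $439,871.25) = $108,000 (dollar cap binds)
Taxable value = $879,742.5 − $61,000 − $108,000 = $710,742.5
Community College District: $710,742.5 × 0.00357 = $2,537.350725
Calderon ISD: $710,742.5 × 0.0205 = $14,570.22125
City of Sagehill: $710,742.5 × 0.00251 = $1,783.963675
Total = $18,891.53565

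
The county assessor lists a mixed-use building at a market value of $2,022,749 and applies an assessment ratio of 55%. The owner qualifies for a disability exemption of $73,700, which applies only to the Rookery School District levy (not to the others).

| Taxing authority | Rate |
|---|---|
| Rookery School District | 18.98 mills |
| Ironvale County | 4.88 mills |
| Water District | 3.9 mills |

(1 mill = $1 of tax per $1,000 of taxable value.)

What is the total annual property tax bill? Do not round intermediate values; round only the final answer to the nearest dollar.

$29,485

Assessed value = $2,022,749 × 0.55 = $1,112,511.95
Rookery School District: ($1,112,511.95 − $73,700) × 0.01898 = $1,038,811.95 × 0.01898 = $19,716.650811
Ironvale County: $1,112,511.95 × 0.00488 = $5,429.058316
Water District: $1,112,511.95 × 0.0039 = $4,338.796605
Total = $29,484.505732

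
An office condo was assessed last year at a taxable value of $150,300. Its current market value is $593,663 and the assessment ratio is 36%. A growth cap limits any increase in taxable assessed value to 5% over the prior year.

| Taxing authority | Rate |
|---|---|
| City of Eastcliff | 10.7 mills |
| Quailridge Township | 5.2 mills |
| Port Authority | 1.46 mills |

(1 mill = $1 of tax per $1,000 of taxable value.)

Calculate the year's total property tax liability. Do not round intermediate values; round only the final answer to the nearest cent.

$2,739.67

Uncapped assessed value = $593,663 × 0.36 = $213,718.68
Cap limit = $150,300 × 1.05 = $157,815
Taxable assessed value = min($213,718.68, $157,815) = $157,815 (cap binds)
City of Eastcliff: $157,815 × 0.0107 = $1,688.6205
Quailridge Township: $157,815 × 0.0052 = $820.638
Port Authority: $157,815 × 0.00146 = $230.4099
Total = $2,739.6684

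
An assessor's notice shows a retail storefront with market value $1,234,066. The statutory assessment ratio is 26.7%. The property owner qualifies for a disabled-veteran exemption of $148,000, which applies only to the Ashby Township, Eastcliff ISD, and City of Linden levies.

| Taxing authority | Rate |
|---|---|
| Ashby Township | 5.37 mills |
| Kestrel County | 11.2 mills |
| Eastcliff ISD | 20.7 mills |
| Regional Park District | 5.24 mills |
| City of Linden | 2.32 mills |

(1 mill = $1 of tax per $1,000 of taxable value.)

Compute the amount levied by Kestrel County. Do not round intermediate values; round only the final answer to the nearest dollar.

Assessed value = $1,234,066 × 0.267 = $329,495.622
Kestrel County taxable value = $329,495.622 (exemption does not apply)
Kestrel County levy = $329,495.622 × 0.0112 = $3,690.3509664

$3,690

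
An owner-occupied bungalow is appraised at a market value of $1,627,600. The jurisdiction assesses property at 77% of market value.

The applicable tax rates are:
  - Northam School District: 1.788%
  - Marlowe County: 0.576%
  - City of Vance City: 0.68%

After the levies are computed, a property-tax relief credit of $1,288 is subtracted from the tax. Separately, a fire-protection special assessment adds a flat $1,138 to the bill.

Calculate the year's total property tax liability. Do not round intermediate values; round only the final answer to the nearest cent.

Assessed value = $1,627,600 × 0.77 = $1,253,252
Northam School District: $1,253,252 × 0.01788 = $22,408.14576
Marlowe County: $1,253,252 × 0.00576 = $7,218.73152
City of Vance City: $1,253,252 × 0.0068 = $8,522.1136
Levies subtotal = $38,148.99088
After credit = $38,148.99088 − $1,288 = $36,860.99088
Total = $36,860.99088 + $1,138 = $37,998.99088

$37,998.99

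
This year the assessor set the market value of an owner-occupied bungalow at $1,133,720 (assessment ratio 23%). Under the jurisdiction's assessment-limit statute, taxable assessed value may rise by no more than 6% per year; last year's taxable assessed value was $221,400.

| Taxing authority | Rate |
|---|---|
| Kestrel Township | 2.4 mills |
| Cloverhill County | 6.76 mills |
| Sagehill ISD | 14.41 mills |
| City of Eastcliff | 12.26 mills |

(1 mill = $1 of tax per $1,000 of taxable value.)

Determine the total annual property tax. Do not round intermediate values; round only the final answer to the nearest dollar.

Uncapped assessed value = $1,133,720 × 0.23 = $260,755.6
Cap limit = $221,400 × 1.06 = $234,684
Taxable assessed value = min($260,755.6, $234,684) = $234,684 (cap binds)
Kestrel Township: $234,684 × 0.0024 = $563.2416
Cloverhill County: $234,684 × 0.00676 = $1,586.46384
Sagehill ISD: $234,684 × 0.01441 = $3,381.79644
City of Eastcliff: $234,684 × 0.01226 = $2,877.22584
Total = $8,408.72772

$8,409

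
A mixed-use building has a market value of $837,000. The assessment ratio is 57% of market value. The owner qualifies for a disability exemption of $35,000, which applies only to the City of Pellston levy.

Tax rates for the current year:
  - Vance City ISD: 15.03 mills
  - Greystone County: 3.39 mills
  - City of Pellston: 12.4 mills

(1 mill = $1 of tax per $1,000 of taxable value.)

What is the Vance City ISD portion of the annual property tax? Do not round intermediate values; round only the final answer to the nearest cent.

$7,170.66

Assessed value = $837,000 × 0.57 = $477,090
Vance City ISD taxable value = $477,090 (exemption does not apply)
Vance City ISD levy = $477,090 × 0.01503 = $7,170.6627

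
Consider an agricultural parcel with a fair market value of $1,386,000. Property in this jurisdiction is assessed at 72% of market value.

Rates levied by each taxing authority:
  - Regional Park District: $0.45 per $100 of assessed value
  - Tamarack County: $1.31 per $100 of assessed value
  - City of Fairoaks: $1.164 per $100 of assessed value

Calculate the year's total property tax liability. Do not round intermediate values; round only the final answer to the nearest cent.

Assessed value = $1,386,000 × 0.72 = $997,920
Regional Park District: $997,920 × 0.0045 = $4,490.64
Tamarack County: $997,920 × 0.0131 = $13,072.752
City of Fairoaks: $997,920 × 0.01164 = $11,615.7888
Total = $4,490.64 + $13,072.752 + $11,615.7888 = $29,179.1808

$29,179.18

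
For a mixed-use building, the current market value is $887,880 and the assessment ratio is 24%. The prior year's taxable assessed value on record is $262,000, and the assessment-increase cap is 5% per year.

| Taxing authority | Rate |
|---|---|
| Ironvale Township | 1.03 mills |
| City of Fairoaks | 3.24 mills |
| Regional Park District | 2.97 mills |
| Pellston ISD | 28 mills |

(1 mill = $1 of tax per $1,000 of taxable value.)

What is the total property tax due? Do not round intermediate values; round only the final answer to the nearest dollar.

Uncapped assessed value = $887,880 × 0.24 = $213,091.2
Cap limit = $262,000 × 1.05 = $275,100
Taxable assessed value = min($213,091.2, $275,100) = $213,091.2 (cap does not bind)
Ironvale Township: $213,091.2 × 0.00103 = $219.483936
City of Fairoaks: $213,091.2 × 0.00324 = $690.415488
Regional Park District: $213,091.2 × 0.00297 = $632.880864
Pellston ISD: $213,091.2 × 0.028 = $5,966.5536
Total = $7,509.333888

$7,509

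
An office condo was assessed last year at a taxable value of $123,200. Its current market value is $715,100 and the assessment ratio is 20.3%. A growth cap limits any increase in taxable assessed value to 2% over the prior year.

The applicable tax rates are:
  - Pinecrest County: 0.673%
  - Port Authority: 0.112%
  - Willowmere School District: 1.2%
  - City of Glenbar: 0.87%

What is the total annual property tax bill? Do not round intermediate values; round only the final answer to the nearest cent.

Uncapped assessed value = $715,100 × 0.203 = $145,165.3
Cap limit = $123,200 × 1.02 = $125,664
Taxable assessed value = min($145,165.3, $125,664) = $125,664 (cap binds)
Pinecrest County: $125,664 × 0.00673 = $845.71872
Port Authority: $125,664 × 0.00112 = $140.74368
Willowmere School District: $125,664 × 0.012 = $1,507.968
City of Glenbar: $125,664 × 0.0087 = $1,093.2768
Total = $3,587.7072

$3,587.71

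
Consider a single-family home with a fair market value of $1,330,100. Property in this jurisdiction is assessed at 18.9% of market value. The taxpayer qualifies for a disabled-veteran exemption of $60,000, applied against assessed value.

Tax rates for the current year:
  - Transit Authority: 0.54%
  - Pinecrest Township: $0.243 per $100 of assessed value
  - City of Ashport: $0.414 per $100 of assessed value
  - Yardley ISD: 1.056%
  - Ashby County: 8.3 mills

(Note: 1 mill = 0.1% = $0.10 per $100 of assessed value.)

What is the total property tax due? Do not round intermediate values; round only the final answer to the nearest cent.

Assessed value = $1,330,100 × 0.189 = $251,388.9
Taxable value = $251,388.9 − $60,000 = $191,388.9
Transit Authority: $191,388.9 × 0.0054 = $1,033.50006
Pinecrest Township: $191,388.9 × 0.00243 = $465.075027
City of Ashport: $191,388.9 × 0.00414 = $792.350046
Yardley ISD: $191,388.9 × 0.01056 = $2,021.066784
Ashby County: $191,388.9 × 0.0083 = $1,588.52787
Total = $5,900.519787

$5,900.52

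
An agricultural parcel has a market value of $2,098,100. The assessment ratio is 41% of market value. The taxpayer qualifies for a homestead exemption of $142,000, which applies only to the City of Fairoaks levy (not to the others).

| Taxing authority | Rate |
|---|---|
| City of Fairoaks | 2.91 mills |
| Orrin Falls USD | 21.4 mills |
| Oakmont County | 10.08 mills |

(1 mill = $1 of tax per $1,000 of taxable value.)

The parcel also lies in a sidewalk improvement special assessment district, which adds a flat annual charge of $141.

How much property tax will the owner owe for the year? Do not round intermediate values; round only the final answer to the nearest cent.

Assessed value = $2,098,100 × 0.41 = $860,221
City of Fairoaks: ($860,221 − $142,000) × 0.00291 = $718,221 × 0.00291 = $2,090.02311
Orrin Falls USD: $860,221 × 0.0214 = $18,408.7294
Oakmont County: $860,221 × 0.01008 = $8,671.02768
Levies subtotal = $29,169.78019
Total = $29,169.78019 + $141 = $29,310.78019

$29,310.78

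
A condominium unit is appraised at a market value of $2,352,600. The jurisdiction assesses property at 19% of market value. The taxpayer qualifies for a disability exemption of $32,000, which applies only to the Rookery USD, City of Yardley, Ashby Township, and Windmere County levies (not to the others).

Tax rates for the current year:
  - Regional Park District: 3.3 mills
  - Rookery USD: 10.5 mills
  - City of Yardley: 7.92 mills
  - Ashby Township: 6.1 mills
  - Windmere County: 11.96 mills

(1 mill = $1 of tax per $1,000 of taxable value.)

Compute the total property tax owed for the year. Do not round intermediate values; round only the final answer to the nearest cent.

Assessed value = $2,352,600 × 0.19 = $446,994
Regional Park District: $446,994 × 0.0033 = $1,475.0802
Rookery USD: ($446,994 − $32,000) × 0.0105 = $414,994 × 0.0105 = $4,357.437
City of Yardley: ($446,994 − $32,000) × 0.00792 = $414,994 × 0.00792 = $3,286.75248
Ashby Township: ($446,994 − $32,000) × 0.0061 = $414,994 × 0.0061 = $2,531.4634
Windmere County: ($446,994 − $32,000) × 0.01196 = $414,994 × 0.01196 = $4,963.32824
Total = $16,614.06132

$16,614.06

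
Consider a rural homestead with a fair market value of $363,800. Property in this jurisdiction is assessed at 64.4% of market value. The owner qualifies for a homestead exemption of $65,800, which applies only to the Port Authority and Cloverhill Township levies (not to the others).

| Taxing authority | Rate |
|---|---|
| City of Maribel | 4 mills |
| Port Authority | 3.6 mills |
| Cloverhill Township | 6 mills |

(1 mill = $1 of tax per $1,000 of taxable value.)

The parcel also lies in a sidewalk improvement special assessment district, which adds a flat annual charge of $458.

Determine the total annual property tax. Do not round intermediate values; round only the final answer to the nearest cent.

Assessed value = $363,800 × 0.644 = $234,287.2
City of Maribel: $234,287.2 × 0.004 = $937.1488
Port Authority: ($234,287.2 − $65,800) × 0.0036 = $168,487.2 × 0.0036 = $606.55392
Cloverhill Township: ($234,287.2 − $65,800) × 0.006 = $168,487.2 × 0.006 = $1,010.9232
Levies subtotal = $2,554.62592
Total = $2,554.62592 + $458 = $3,012.62592

$3,012.63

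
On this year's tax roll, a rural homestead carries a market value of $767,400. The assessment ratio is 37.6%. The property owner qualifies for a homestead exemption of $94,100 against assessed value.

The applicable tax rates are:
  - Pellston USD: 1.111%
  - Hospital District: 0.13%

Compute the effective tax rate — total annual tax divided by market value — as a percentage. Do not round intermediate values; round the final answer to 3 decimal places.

0.314%

Assessed value = $767,400 × 0.376 = $288,542.4
Taxable value = $288,542.4 − $94,100 = $194,442.4
Pellston USD: $194,442.4 × 0.01111 = $2,160.255064
Hospital District: $194,442.4 × 0.0013 = $252.77512
Total tax = $2,413.030184
Effective rate = $2,413.030184 ÷ $767,400 = 0.314% of market value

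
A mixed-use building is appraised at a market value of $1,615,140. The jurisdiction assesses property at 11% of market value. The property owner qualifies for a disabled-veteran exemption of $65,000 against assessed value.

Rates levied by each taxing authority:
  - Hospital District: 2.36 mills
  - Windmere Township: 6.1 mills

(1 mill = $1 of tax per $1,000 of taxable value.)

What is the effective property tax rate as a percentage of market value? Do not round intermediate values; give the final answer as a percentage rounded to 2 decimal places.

0.06%

Assessed value = $1,615,140 × 0.11 = $177,665.4
Taxable value = $177,665.4 − $65,000 = $112,665.4
Hospital District: $112,665.4 × 0.00236 = $265.890344
Windmere Township: $112,665.4 × 0.0061 = $687.25894
Total tax = $953.149284
Effective rate = $953.149284 ÷ $1,615,140 = 0.06% of market value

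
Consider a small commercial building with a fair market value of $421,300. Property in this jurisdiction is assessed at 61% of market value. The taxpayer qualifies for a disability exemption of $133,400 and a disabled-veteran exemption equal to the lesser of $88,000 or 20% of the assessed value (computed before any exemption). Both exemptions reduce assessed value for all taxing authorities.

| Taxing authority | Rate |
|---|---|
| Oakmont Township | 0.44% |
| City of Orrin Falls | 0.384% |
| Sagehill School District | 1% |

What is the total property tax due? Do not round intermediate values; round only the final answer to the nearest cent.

Assessed value = $421,300 × 0.61 = $256,993
Disabled-veteran exemption = min($88,000, 20% × $256,993) = min($88,000, $51,398.6) = $51,398.6 (percentage binds)
Taxable value = $256,993 − $133,400 − $51,398.6 = $72,194.4
Oakmont Township: $72,194.4 × 0.0044 = $317.65536
City of Orrin Falls: $72,194.4 × 0.00384 = $277.226496
Sagehill School District: $72,194.4 × 0.01 = $721.944
Total = $1,316.825856

$1,316.83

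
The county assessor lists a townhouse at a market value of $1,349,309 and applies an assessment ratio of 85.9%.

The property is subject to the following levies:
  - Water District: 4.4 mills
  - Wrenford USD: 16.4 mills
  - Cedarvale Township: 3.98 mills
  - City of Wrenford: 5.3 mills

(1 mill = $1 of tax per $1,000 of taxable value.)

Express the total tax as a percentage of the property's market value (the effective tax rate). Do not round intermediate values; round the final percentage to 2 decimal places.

Assessed value = $1,349,309 × 0.859 = $1,159,056.431
Water District: $1,159,056.431 × 0.0044 = $5,099.8482964
Wrenford USD: $1,159,056.431 × 0.0164 = $19,008.5254684
Cedarvale Township: $1,159,056.431 × 0.00398 = $4,613.04459538
City of Wrenford: $1,159,056.431 × 0.0053 = $6,142.9990843
Total tax = $34,864.41744448
Effective rate = $34,864.41744448 ÷ $1,349,309 = 2.58% of market value

2.58%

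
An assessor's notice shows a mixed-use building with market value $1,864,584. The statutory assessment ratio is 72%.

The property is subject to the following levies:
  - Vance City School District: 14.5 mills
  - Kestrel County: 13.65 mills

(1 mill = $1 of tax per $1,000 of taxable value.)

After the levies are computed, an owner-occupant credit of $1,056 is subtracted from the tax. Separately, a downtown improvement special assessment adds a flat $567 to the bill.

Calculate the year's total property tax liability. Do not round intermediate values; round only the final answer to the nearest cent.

$37,302.39

Assessed value = $1,864,584 × 0.72 = $1,342,500.48
Vance City School District: $1,342,500.48 × 0.0145 = $19,466.25696
Kestrel County: $1,342,500.48 × 0.01365 = $18,325.131552
Levies subtotal = $37,791.388512
After credit = $37,791.388512 − $1,056 = $36,735.388512
Total = $36,735.388512 + $567 = $37,302.388512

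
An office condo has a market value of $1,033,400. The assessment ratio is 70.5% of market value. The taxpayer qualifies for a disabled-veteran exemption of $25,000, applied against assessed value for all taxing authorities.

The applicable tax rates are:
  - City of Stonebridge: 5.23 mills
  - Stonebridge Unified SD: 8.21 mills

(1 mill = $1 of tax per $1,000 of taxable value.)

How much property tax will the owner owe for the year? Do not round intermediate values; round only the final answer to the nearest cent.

Assessed value = $1,033,400 × 0.705 = $728,547
Taxable value = $728,547 − $25,000 = $703,547
City of Stonebridge: $703,547 × 0.00523 = $3,679.55081
Stonebridge Unified SD: $703,547 × 0.00821 = $5,776.12087
Total = $3,679.55081 + $5,776.12087 = $9,455.67168

$9,455.67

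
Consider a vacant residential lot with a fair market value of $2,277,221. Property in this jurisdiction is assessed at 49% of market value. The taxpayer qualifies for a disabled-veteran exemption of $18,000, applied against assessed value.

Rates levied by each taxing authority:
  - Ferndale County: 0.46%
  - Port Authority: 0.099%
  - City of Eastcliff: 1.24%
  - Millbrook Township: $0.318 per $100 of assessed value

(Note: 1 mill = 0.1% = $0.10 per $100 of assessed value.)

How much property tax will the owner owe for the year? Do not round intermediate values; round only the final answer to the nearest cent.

Assessed value = $2,277,221 × 0.49 = $1,115,838.29
Taxable value = $1,115,838.29 − $18,000 = $1,097,838.29
Ferndale County: $1,097,838.29 × 0.0046 = $5,050.056134
Port Authority: $1,097,838.29 × 0.00099 = $1,086.8599071
City of Eastcliff: $1,097,838.29 × 0.0124 = $13,613.194796
Millbrook Township: $1,097,838.29 × 0.00318 = $3,491.1257622
Total = $23,241.2365993

$23,241.24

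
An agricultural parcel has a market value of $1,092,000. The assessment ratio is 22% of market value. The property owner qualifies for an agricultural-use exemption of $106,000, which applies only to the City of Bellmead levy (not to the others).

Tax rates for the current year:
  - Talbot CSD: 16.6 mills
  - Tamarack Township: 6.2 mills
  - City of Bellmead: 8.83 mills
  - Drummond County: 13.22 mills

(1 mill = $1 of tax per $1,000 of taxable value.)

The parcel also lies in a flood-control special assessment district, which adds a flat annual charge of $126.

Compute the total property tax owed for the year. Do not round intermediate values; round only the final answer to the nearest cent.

Assessed value = $1,092,000 × 0.22 = $240,240
Talbot CSD: $240,240 × 0.0166 = $3,987.984
Tamarack Township: $240,240 × 0.0062 = $1,489.488
City of Bellmead: ($240,240 − $106,000) × 0.00883 = $134,240 × 0.00883 = $1,185.3392
Drummond County: $240,240 × 0.01322 = $3,175.9728
Levies subtotal = $9,838.784
Total = $9,838.784 + $126 = $9,964.784

$9,964.78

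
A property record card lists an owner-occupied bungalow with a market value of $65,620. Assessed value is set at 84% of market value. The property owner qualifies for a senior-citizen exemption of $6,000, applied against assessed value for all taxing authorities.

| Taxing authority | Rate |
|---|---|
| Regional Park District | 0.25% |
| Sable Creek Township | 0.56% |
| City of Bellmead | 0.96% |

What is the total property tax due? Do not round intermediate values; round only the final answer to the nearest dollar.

Assessed value = $65,620 × 0.84 = $55,120.8
Taxable value = $55,120.8 − $6,000 = $49,120.8
Regional Park District: $49,120.8 × 0.0025 = $122.802
Sable Creek Township: $49,120.8 × 0.0056 = $275.07648
City of Bellmead: $49,120.8 × 0.0096 = $471.55968
Total = $122.802 + $275.07648 + $471.55968 = $869.43816

$869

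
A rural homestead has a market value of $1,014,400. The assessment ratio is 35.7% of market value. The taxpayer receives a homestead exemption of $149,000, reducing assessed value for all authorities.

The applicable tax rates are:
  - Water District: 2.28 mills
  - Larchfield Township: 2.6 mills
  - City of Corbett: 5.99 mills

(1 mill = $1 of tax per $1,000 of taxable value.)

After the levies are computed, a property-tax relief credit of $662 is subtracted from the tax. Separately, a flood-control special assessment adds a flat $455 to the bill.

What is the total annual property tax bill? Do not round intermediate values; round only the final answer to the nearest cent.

Assessed value = $1,014,400 × 0.357 = $362,140.8
Taxable value = $362,140.8 − $149,000 = $213,140.8
Water District: $213,140.8 × 0.00228 = $485.961024
Larchfield Township: $213,140.8 × 0.0026 = $554.16608
City of Corbett: $213,140.8 × 0.00599 = $1,276.713392
Levies subtotal = $2,316.840496
After credit = $2,316.840496 − $662 = $1,654.840496
Total = $1,654.840496 + $455 = $2,109.840496

$2,109.84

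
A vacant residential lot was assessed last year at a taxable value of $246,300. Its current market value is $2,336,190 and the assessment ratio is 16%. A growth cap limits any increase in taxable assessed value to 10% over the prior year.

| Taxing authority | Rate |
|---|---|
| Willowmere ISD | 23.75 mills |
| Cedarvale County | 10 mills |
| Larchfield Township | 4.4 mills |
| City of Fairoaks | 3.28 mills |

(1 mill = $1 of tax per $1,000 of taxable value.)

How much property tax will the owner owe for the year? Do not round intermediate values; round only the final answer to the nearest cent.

Uncapped assessed value = $2,336,190 × 0.16 = $373,790.4
Cap limit = $246,300 × 1.1 = $270,930
Taxable assessed value = min($373,790.4, $270,930) = $270,930 (cap binds)
Willowmere ISD: $270,930 × 0.02375 = $6,434.5875
Cedarvale County: $270,930 × 0.01 = $2,709.3
Larchfield Township: $270,930 × 0.0044 = $1,192.092
City of Fairoaks: $270,930 × 0.00328 = $888.6504
Total = $11,224.6299

$11,224.63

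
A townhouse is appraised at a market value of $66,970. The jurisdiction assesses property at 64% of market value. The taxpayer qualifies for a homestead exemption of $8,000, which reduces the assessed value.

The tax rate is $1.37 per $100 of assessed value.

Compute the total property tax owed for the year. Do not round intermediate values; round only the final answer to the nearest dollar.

Assessed value = $66,970 × 0.64 = $42,860.8
Taxable value = $42,860.8 − $8,000 = $34,860.8
Tax = $34,860.8 × 0.0137 = $477.59296

$478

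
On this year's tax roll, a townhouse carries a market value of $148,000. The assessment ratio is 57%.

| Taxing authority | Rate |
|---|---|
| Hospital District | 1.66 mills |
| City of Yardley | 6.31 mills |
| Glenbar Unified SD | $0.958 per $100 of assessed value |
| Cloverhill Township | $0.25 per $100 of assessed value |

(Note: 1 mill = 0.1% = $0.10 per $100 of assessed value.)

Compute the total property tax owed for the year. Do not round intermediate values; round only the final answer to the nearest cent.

$1,691.42

Assessed value = $148,000 × 0.57 = $84,360
Hospital District: $84,360 × 0.00166 = $140.0376
City of Yardley: $84,360 × 0.00631 = $532.3116
Glenbar Unified SD: $84,360 × 0.00958 = $808.1688
Cloverhill Township: $84,360 × 0.0025 = $210.9
Total = $1,691.418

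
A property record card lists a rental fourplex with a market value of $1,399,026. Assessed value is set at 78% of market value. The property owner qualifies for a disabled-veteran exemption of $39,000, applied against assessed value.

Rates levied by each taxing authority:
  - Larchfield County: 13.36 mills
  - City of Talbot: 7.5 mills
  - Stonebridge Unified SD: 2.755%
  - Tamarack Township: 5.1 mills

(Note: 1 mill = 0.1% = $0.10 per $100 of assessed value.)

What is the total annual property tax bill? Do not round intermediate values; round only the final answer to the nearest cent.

$56,305.38

Assessed value = $1,399,026 × 0.78 = $1,091,240.28
Taxable value = $1,091,240.28 − $39,000 = $1,052,240.28
Larchfield County: $1,052,240.28 × 0.01336 = $14,057.9301408
City of Talbot: $1,052,240.28 × 0.0075 = $7,891.8021
Stonebridge Unified SD: $1,052,240.28 × 0.02755 = $28,989.219714
Tamarack Township: $1,052,240.28 × 0.0051 = $5,366.425428
Total = $56,305.3773828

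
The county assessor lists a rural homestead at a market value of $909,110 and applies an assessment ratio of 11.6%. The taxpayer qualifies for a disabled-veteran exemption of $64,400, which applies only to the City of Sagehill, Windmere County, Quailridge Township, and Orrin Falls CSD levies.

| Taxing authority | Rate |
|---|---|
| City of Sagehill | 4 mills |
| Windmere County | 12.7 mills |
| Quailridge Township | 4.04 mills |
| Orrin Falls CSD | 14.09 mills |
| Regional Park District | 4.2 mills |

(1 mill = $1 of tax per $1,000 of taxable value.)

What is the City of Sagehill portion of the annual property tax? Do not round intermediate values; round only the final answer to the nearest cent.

Assessed value = $909,110 × 0.116 = $105,456.76
City of Sagehill taxable value = $105,456.76 − $64,400 = $41,056.76
City of Sagehill levy = $41,056.76 × 0.004 = $164.22704

$164.23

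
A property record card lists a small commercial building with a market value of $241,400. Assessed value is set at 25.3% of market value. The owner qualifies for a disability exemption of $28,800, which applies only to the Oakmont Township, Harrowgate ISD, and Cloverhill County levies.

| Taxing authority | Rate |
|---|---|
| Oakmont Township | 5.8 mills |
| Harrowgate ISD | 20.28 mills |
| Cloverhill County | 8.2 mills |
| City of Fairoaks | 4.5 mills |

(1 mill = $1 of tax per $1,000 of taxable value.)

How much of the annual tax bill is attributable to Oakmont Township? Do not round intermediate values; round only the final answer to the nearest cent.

Assessed value = $241,400 × 0.253 = $61,074.2
Oakmont Township taxable value = $61,074.2 − $28,800 = $32,274.2
Oakmont Township levy = $32,274.2 × 0.0058 = $187.19036

$187.19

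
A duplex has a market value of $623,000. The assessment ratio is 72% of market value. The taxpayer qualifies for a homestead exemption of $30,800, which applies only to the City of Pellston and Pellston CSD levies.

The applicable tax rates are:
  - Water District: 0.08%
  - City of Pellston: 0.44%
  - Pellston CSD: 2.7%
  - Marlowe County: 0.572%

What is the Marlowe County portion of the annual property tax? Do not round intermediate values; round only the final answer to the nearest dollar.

Assessed value = $623,000 × 0.72 = $448,560
Marlowe County taxable value = $448,560 (exemption does not apply)
Marlowe County levy = $448,560 × 0.00572 = $2,565.7632

$2,566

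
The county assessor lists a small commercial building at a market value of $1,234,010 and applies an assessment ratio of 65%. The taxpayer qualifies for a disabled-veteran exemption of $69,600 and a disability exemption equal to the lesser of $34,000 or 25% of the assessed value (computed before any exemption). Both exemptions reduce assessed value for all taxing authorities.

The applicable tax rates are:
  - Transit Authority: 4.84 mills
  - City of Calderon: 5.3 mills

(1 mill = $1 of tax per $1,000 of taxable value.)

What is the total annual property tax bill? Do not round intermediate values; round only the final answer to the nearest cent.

$7,082.86

Assessed value = $1,234,010 × 0.65 = $802,106.5
Disability exemption = min($34,000, 25% × $802,106.5) = min($34,000, $200,526.625) = $34,000 (dollar cap binds)
Taxable value = $802,106.5 − $69,600 − $34,000 = $698,506.5
Transit Authority: $698,506.5 × 0.00484 = $3,380.77146
City of Calderon: $698,506.5 × 0.0053 = $3,702.08445
Total = $7,082.85591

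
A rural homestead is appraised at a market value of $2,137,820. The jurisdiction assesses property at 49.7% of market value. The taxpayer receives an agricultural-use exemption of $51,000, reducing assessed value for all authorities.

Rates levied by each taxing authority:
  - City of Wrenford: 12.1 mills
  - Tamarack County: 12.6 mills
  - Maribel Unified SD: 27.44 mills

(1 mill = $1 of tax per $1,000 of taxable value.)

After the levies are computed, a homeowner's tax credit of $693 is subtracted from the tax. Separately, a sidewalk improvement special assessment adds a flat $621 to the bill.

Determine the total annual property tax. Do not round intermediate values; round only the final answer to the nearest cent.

Assessed value = $2,137,820 × 0.497 = $1,062,496.54
Taxable value = $1,062,496.54 − $51,000 = $1,011,496.54
City of Wrenford: $1,011,496.54 × 0.0121 = $12,239.108134
Tamarack County: $1,011,496.54 × 0.0126 = $12,744.856404
Maribel Unified SD: $1,011,496.54 × 0.02744 = $27,755.4650576
Levies subtotal = $52,739.4295956
After credit = $52,739.4295956 − $693 = $52,046.4295956
Total = $52,046.4295956 + $621 = $52,667.4295956

$52,667.43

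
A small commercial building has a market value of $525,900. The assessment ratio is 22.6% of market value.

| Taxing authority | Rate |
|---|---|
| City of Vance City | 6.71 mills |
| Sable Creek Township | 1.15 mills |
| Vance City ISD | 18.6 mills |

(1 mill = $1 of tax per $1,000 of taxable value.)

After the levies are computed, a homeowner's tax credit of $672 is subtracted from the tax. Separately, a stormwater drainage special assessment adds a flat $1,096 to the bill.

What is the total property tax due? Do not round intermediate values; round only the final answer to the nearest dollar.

$3,569

Assessed value = $525,900 × 0.226 = $118,853.4
City of Vance City: $118,853.4 × 0.00671 = $797.506314
Sable Creek Township: $118,853.4 × 0.00115 = $136.68141
Vance City ISD: $118,853.4 × 0.0186 = $2,210.67324
Levies subtotal = $3,144.860964
After credit = $3,144.860964 − $672 = $2,472.860964
Total = $2,472.860964 + $1,096 = $3,568.860964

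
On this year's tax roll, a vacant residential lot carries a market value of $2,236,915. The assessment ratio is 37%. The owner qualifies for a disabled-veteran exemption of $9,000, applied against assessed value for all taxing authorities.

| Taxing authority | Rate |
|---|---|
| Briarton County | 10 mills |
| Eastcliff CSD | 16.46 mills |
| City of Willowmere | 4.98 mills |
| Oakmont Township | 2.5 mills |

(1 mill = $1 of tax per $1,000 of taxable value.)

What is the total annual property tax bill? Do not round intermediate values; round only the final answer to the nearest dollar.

Assessed value = $2,236,915 × 0.37 = $827,658.55
Taxable value = $827,658.55 − $9,000 = $818,658.55
Briarton County: $818,658.55 × 0.01 = $8,186.5855
Eastcliff CSD: $818,658.55 × 0.01646 = $13,475.119733
City of Willowmere: $818,658.55 × 0.00498 = $4,076.919579
Oakmont Township: $818,658.55 × 0.0025 = $2,046.646375
Total = $8,186.5855 + $13,475.119733 + $4,076.919579 + $2,046.646375 = $27,785.271187

$27,785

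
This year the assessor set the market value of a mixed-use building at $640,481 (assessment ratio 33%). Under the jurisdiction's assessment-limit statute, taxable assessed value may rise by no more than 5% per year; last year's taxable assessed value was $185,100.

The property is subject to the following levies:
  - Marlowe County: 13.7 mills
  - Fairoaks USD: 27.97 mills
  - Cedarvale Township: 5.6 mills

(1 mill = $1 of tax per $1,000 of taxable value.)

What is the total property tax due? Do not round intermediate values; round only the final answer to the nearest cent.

Uncapped assessed value = $640,481 × 0.33 = $211,358.73
Cap limit = $185,100 × 1.05 = $194,355
Taxable assessed value = min($211,358.73, $194,355) = $194,355 (cap binds)
Marlowe County: $194,355 × 0.0137 = $2,662.6635
Fairoaks USD: $194,355 × 0.02797 = $5,436.10935
Cedarvale Township: $194,355 × 0.0056 = $1,088.388
Total = $9,187.16085

$9,187.16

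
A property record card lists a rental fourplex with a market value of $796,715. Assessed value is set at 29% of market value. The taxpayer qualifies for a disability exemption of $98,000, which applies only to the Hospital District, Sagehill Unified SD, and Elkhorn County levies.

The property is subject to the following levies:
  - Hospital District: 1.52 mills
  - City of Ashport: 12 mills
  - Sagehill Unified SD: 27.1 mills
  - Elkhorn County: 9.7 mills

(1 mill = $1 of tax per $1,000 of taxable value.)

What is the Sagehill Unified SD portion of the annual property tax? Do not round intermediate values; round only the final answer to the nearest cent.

Assessed value = $796,715 × 0.29 = $231,047.35
Sagehill Unified SD taxable value = $231,047.35 − $98,000 = $133,047.35
Sagehill Unified SD levy = $133,047.35 × 0.0271 = $3,605.583185

$3,605.58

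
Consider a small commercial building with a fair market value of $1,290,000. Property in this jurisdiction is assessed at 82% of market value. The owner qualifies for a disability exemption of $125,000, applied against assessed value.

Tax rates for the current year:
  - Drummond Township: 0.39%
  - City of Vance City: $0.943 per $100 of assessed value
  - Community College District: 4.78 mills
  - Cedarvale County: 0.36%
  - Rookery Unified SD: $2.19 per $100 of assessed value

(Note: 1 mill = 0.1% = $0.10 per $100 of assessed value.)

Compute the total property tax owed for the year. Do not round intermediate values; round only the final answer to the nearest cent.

Assessed value = $1,290,000 × 0.82 = $1,057,800
Taxable value = $1,057,800 − $125,000 = $932,800
Drummond Township: $932,800 × 0.0039 = $3,637.92
City of Vance City: $932,800 × 0.00943 = $8,796.304
Community College District: $932,800 × 0.00478 = $4,458.784
Cedarvale County: $932,800 × 0.0036 = $3,358.08
Rookery Unified SD: $932,800 × 0.0219 = $20,428.32
Total = $40,679.408

$40,679.41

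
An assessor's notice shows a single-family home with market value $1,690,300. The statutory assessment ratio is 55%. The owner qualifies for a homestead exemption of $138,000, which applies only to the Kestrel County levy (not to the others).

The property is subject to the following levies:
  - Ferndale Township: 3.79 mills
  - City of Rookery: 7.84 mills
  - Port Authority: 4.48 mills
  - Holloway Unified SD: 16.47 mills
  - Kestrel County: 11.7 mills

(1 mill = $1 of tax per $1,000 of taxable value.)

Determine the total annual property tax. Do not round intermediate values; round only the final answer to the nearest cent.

$39,550.97

Assessed value = $1,690,300 × 0.55 = $929,665
Ferndale Township: $929,665 × 0.00379 = $3,523.43035
City of Rookery: $929,665 × 0.00784 = $7,288.5736
Port Authority: $929,665 × 0.00448 = $4,164.8992
Holloway Unified SD: $929,665 × 0.01647 = $15,311.58255
Kestrel County: ($929,665 − $138,000) × 0.0117 = $791,665 × 0.0117 = $9,262.4805
Total = $39,550.9662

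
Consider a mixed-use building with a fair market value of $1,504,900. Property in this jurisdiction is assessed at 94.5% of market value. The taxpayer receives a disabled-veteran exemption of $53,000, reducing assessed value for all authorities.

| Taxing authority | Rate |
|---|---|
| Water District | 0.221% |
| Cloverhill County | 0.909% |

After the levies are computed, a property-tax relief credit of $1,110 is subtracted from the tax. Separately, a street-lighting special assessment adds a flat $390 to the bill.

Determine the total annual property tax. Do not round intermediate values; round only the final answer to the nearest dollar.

$14,751

Assessed value = $1,504,900 × 0.945 = $1,422,130.5
Taxable value = $1,422,130.5 − $53,000 = $1,369,130.5
Water District: $1,369,130.5 × 0.00221 = $3,025.778405
Cloverhill County: $1,369,130.5 × 0.00909 = $12,445.396245
Levies subtotal = $15,471.17465
After credit = $15,471.17465 − $1,110 = $14,361.17465
Total = $14,361.17465 + $390 = $14,751.17465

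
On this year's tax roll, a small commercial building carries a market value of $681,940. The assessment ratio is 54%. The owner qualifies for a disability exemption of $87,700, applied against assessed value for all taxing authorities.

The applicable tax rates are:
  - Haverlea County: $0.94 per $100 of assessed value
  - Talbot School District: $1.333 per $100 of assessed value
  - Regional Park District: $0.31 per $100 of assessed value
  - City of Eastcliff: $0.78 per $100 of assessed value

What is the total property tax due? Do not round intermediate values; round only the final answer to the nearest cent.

Assessed value = $681,940 × 0.54 = $368,247.6
Taxable value = $368,247.6 − $87,700 = $280,547.6
Haverlea County: $280,547.6 × 0.0094 = $2,637.14744
Talbot School District: $280,547.6 × 0.01333 = $3,739.699508
Regional Park District: $280,547.6 × 0.0031 = $869.69756
City of Eastcliff: $280,547.6 × 0.0078 = $2,188.27128
Total = $2,637.14744 + $3,739.699508 + $869.69756 + $2,188.27128 = $9,434.815788

$9,434.82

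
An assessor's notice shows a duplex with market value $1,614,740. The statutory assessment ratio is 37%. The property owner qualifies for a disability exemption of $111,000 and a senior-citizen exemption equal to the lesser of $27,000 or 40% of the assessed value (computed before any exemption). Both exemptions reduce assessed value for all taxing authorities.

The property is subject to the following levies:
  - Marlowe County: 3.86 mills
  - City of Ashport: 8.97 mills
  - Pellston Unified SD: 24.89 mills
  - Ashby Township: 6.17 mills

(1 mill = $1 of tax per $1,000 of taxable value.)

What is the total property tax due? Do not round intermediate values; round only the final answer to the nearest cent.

Assessed value = $1,614,740 × 0.37 = $597,453.8
Senior-citizen exemption = min($27,000, 40% × $597,453.8) = min($27,000, $238,981.52) = $27,000 (dollar cap binds)
Taxable value = $597,453.8 − $111,000 − $27,000 = $459,453.8
Marlowe County: $459,453.8 × 0.00386 = $1,773.491668
City of Ashport: $459,453.8 × 0.00897 = $4,121.300586
Pellston Unified SD: $459,453.8 × 0.02489 = $11,435.805082
Ashby Township: $459,453.8 × 0.00617 = $2,834.829946
Total = $20,165.427282

$20,165.43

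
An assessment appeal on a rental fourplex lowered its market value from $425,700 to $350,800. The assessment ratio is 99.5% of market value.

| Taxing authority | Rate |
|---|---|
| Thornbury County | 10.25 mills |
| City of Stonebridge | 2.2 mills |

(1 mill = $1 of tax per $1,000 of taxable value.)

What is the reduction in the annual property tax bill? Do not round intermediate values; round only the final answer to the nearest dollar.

$928

Old assessed value = $425,700 × 0.995 = $423,571.5
New assessed value = $350,800 × 0.995 = $349,046
Combined rate = 0.01025 + 0.0022 = 0.01245
Old tax = $423,571.5 × 0.01245 = $5,273.465175
New tax = $349,046 × 0.01245 = $4,345.6227
Reduction = $5,273.465175 − $4,345.6227 = $927.842475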